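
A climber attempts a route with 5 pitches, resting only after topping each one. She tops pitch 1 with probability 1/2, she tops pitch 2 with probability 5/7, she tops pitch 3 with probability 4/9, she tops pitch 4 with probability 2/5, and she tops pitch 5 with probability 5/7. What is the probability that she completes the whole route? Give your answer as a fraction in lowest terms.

20/441

Each stage is reached only if all earlier stages succeed, so
P = 1/2 × 5/7 × 4/9 × 2/5 × 5/7 = 200/4410 = 20/441.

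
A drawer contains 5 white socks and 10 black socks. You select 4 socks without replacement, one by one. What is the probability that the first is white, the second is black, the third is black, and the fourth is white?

Chain rule:
P = 5/15 × 10/14 × 9/13 × 4/12 = 1800/32760 = 5/91.

5/91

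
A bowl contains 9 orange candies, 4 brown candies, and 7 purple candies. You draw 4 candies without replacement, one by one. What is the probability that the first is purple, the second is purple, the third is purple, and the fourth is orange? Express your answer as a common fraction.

Each draw changes the counts, so multiply the conditional probabilities along the sequence:
P = 7/20 × 6/19 × 5/18 × 9/17 = 1890/116280 = 21/1292.

21/1292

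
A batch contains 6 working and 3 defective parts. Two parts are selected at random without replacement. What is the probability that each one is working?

P(all working) = 6/9 × 5/8 = 30/72 = 5/12.

5/12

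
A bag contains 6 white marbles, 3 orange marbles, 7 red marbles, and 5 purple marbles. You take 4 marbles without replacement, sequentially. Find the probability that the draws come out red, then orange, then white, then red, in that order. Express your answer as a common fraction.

1/190

Multiply the probability of each draw given the previous ones:
P = 7/21 × 3/20 × 6/19 × 6/18 = 756/143640 = 1/190.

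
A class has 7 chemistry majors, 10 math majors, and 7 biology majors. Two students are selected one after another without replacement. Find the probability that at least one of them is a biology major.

35/69

P(no biology majors) = 17/24 × 16/23 = 272/552 = 34/69.
P(at least one) = 1 − 34/69 = 35/69.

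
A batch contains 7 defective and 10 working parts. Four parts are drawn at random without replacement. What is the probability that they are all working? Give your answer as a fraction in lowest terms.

P(every draw is working) = 10/17 × 9/16 × 8/15 × 7/14 = 5040/57120 = 3/34.

3/34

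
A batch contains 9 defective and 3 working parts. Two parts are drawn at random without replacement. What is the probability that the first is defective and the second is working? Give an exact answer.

9/44

Chain rule:
P = 9/12 × 3/11 = 27/132 = 9/44.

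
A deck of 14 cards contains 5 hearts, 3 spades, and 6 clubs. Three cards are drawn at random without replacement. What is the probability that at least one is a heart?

10/13

P(no hearts) = 9/14 × 8/13 × 7/12 = 504/2184 = 3/13.
P(at least one) = 1 − 3/13 = 10/13.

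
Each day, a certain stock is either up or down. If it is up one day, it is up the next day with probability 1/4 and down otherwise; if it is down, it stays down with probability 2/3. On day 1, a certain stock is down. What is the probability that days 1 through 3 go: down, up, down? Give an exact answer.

Day 1 is given. For each transition, use the conditional probability from the current state:
P(up | down) = 1/3; P(down | up) = 3/4.
P = 1/3 × 3/4 = 3/12 = 1/4.

1/4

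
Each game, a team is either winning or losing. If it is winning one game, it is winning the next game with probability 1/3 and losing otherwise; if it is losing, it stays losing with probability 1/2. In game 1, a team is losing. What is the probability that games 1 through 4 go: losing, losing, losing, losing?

Game 1 is given. For each transition, use the conditional probability from the current state:
P(losing | losing) = 1/2; P(losing | losing) = 1/2; P(losing | losing) = 1/2.
P = 1/2 × 1/2 × 1/2 = 1/8.

1/8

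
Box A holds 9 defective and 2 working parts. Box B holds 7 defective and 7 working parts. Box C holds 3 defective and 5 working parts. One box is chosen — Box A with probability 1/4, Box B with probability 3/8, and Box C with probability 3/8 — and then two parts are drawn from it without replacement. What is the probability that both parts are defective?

46503/160160

From Box A: P(both defective) = (9/11)(8/10) = 36/55.
From Box B: P(both defective) = (7/14)(6/13) = 3/13.
From Box C: P(both defective) = (3/8)(2/7) = 3/28.
Total probability = (1/4)(36/55) + (3/8)(3/13) + (3/8)(3/28) = 46503/160160.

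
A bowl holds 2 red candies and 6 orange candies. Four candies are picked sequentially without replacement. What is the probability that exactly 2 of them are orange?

3/14

One ordering (orange drawn first) has probability 6/8 × 5/7 × 2/6 × 1/5 = 60/1680 = 1/28.
There are C(4,2) = 6 such orderings, each equally likely, so P = 6 × 1/28 = 3/14.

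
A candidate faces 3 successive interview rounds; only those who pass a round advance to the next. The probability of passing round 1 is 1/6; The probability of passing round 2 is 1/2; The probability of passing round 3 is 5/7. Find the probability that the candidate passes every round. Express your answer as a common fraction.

5/84

Multiplying along the chain,
P = 1/6 × 1/2 × 5/7 = 5/84.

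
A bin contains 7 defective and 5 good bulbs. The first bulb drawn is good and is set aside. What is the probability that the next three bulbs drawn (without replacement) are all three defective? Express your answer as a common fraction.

After the first draw, 7 of the remaining 11 bulbs are defective.
P = 7/11 × 6/10 × 5/9 = 210/990 = 7/33.

7/33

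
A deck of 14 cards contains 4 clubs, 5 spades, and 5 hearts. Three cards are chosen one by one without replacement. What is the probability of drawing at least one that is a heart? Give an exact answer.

10/13

P(no hearts) = 9/14 × 8/13 × 7/12 = 504/2184 = 3/13.
P(at least one) = 1 − 3/13 = 10/13.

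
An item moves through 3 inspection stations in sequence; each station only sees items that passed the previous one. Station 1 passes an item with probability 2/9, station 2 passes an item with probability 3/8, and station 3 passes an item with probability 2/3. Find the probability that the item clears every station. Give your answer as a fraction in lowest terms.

1/18

Each stage is reached only if all earlier stages succeed, so
P = 2/9 × 3/8 × 2/3 = 12/216 = 1/18.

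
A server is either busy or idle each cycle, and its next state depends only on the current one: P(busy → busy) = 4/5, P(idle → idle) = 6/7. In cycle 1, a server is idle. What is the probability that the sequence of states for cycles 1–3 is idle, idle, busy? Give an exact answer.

Cycle 1 is given. For each transition, use the conditional probability from the current state:
P(idle | idle) = 6/7; P(busy | idle) = 1/7.
P = 6/7 × 1/7 = 6/49.

6/49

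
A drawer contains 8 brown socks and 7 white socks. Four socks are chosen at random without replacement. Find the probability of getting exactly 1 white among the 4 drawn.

One ordering (white drawn first) has probability 7/15 × 8/14 × 7/13 × 6/12 = 2352/32760 = 14/195.
There are C(4,1) = 4 such orderings, each equally likely, so P = 4 × 14/195 = 56/195.

56/195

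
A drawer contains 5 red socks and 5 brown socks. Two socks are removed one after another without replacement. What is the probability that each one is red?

2/9

P(every draw is red) = 5/10 × 4/9 = 20/90 = 2/9.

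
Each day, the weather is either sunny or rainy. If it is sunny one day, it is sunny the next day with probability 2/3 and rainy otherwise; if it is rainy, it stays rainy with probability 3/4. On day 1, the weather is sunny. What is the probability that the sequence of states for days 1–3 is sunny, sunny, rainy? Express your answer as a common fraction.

Day 1 is given. For each transition, use the conditional probability from the current state:
P(sunny | sunny) = 2/3; P(rainy | sunny) = 1/3.
P = 2/3 × 1/3 = 2/9.

2/9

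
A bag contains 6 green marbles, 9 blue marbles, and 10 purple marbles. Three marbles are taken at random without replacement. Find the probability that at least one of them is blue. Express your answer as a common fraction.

87/115

P(no blue) = 16/25 × 15/24 × 14/23 = 3360/13800 = 28/115.
P(at least one) = 1 − 28/115 = 87/115.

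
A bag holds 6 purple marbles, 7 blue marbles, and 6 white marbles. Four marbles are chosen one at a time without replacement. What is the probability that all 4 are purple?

5/1292

P(every draw is purple) = 6/19 × 5/18 × 4/17 × 3/16 = 360/93024 = 5/1292.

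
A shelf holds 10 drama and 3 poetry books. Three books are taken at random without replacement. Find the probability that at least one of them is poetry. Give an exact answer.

83/143

P(no poetry) = 10/13 × 9/12 × 8/11 = 720/1716 = 60/143.
P(at least one) = 1 − 60/143 = 83/143.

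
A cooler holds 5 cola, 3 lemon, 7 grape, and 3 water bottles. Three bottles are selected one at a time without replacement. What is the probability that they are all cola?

P = 5/18 × 4/17 × 3/16 = 60/4896 = 5/408.

5/408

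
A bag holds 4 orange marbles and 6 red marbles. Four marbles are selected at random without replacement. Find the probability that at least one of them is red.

209/210

P(no red) = 4/10 × 3/9 × 2/8 × 1/7 = 24/5040 = 1/210.
P(at least one) = 1 − 1/210 = 209/210.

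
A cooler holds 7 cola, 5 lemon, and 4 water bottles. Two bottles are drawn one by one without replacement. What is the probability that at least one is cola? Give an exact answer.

7/10

P(no cola) = 9/16 × 8/15 = 72/240 = 3/10.
P(at least one) = 1 − 3/10 = 7/10.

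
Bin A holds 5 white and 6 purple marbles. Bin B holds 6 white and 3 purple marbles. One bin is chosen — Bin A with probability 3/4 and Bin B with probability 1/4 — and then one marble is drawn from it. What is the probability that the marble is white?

From Bin A: P(white) = 5/11.
From Bin B: P(white) = 6/9.
Total probability = (3/4)(5/11) + (1/4)(6/9) = 67/132.

67/132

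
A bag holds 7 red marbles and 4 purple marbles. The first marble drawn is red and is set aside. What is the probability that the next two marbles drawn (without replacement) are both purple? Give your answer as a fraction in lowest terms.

2/15

With the first marble removed, 4 purple remain out of 10.
P = 4/10 × 3/9 = 12/90 = 2/15.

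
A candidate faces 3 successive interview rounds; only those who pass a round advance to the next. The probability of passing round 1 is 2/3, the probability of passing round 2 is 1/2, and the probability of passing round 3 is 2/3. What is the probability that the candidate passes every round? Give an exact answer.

2/9

The events are sequential, so multiply the conditional probabilities:
P = 2/3 × 1/2 × 2/3 = 4/18 = 2/9.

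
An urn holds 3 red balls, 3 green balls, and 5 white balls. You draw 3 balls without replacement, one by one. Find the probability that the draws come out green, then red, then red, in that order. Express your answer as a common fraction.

1/55

Multiply the probability of each draw given the previous ones:
P = 3/11 × 3/10 × 2/9 = 18/990 = 1/55.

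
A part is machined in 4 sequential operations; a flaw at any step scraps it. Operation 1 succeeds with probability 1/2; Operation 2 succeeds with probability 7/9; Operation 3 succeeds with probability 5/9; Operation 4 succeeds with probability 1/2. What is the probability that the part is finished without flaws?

35/324

The events are sequential, so multiply the conditional probabilities:
P = 1/2 × 7/9 × 5/9 × 1/2 = 35/324.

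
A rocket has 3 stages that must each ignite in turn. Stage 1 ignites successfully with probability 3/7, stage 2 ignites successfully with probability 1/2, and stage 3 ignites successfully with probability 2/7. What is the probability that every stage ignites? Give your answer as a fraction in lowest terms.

The events are sequential, so multiply the conditional probabilities:
P = 3/7 × 1/2 × 2/7 = 6/98 = 3/49.

3/49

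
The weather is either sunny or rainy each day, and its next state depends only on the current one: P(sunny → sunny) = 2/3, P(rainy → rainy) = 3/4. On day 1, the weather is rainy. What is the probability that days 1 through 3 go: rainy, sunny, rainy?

1/12

Day 1 is given. For each transition, use the conditional probability from the current state:
P(sunny | rainy) = 1/4; P(rainy | sunny) = 1/3.
P = 1/4 × 1/3 = 1/12.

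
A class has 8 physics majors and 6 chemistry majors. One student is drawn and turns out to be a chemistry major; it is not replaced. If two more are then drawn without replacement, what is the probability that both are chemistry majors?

With the first student removed, 5 chemistry majors remain out of 13.
P = 5/13 × 4/12 = 20/156 = 5/39.

5/39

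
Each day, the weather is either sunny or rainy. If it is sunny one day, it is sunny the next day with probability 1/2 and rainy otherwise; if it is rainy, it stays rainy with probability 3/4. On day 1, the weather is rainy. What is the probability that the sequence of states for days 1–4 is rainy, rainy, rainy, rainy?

Day 1 is given. For each transition, use the conditional probability from the current state:
P(rainy | rainy) = 3/4; P(rainy | rainy) = 3/4; P(rainy | rainy) = 3/4.
P = 3/4 × 3/4 × 3/4 = 27/64.

27/64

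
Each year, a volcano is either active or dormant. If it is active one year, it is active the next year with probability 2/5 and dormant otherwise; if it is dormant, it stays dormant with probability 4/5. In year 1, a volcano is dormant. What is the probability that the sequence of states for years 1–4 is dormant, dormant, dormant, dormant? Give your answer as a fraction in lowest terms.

Year 1 is given. For each transition, use the conditional probability from the current state:
P(dormant | dormant) = 4/5; P(dormant | dormant) = 4/5; P(dormant | dormant) = 4/5.
P = 4/5 × 4/5 × 4/5 = 64/125.

64/125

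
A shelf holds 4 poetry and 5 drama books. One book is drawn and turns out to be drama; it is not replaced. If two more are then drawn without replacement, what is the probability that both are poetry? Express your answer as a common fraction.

After the first draw, 4 of the remaining 8 books are poetry.
P = 4/8 × 3/7 = 12/56 = 3/14.

3/14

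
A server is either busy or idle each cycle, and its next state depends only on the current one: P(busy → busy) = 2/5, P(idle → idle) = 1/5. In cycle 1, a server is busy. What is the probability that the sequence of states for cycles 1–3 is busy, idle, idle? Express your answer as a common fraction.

Cycle 1 is given. For each transition, use the conditional probability from the current state:
P(idle | busy) = 3/5; P(idle | idle) = 1/5.
P = 3/5 × 1/5 = 3/25.

3/25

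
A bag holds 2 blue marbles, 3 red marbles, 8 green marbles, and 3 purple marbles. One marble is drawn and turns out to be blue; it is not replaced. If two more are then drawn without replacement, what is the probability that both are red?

1/35

After the first draw, 3 of the remaining 15 marbles are red.
P = 3/15 × 2/14 = 6/210 = 1/35.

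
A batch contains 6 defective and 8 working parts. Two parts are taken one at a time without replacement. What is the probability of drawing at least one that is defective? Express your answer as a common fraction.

P(no defective) = 8/14 × 7/13 = 56/182 = 4/13.
P(at least one) = 1 − 4/13 = 9/13.

9/13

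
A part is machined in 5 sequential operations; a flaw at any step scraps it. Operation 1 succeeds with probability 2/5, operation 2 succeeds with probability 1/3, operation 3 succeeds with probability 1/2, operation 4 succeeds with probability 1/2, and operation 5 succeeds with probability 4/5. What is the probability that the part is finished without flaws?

The events are sequential, so multiply the conditional probabilities:
P = 2/5 × 1/3 × 1/2 × 1/2 × 4/5 = 8/300 = 2/75.

2/75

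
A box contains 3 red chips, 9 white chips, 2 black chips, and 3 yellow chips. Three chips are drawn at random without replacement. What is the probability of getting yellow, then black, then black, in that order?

1/680

Chain rule:
P = 3/17 × 2/16 × 1/15 = 6/4080 = 1/680.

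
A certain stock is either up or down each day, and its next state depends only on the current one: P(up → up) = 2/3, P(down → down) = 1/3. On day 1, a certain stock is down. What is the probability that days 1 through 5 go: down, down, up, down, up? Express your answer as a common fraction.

Day 1 is given. For each transition, use the conditional probability from the current state:
P(down | down) = 1/3; P(up | down) = 2/3; P(down | up) = 1/3; P(up | down) = 2/3.
P = 1/3 × 2/3 × 1/3 × 2/3 = 4/81.

4/81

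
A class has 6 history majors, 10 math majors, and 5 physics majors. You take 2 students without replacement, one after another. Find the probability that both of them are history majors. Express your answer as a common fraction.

P(every draw is a history major) = 6/21 × 5/20 = 30/420 = 1/14.

1/14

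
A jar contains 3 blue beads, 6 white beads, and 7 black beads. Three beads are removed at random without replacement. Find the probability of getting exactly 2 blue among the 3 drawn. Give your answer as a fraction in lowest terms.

39/560

One ordering (blue drawn first) has probability 3/16 × 2/15 × 13/14 = 78/3360 = 13/560.
There are C(3,2) = 3 such orderings, each equally likely, so P = 3 × 13/560 = 39/560.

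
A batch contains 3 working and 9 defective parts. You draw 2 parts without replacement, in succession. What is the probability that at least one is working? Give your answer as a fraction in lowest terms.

P(no working) = 9/12 × 8/11 = 72/132 = 6/11.
P(at least one) = 1 − 6/11 = 5/11.

5/11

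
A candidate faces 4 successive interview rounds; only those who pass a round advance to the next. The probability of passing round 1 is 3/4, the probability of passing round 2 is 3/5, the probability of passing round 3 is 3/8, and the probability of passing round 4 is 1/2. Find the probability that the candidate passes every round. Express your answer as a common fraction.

27/320

The events are sequential, so multiply the conditional probabilities:
P = 3/4 × 3/5 × 3/8 × 1/2 = 27/320.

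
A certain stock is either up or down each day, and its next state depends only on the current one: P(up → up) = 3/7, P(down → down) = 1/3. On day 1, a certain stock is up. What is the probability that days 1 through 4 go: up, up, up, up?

Day 1 is given. For each transition, use the conditional probability from the current state:
P(up | up) = 3/7; P(up | up) = 3/7; P(up | up) = 3/7.
P = 3/7 × 3/7 × 3/7 = 27/343.

27/343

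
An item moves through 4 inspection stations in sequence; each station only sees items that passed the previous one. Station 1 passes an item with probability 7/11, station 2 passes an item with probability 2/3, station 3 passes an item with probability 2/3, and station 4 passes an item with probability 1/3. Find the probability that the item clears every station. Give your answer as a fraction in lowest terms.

The events are sequential, so multiply the conditional probabilities:
P = 7/11 × 2/3 × 2/3 × 1/3 = 28/297.

28/297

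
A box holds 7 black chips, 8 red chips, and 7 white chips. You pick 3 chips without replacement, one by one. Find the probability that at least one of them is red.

42/55

P(no red) = 14/22 × 13/21 × 12/20 = 2184/9240 = 13/55.
P(at least one) = 1 − 13/55 = 42/55.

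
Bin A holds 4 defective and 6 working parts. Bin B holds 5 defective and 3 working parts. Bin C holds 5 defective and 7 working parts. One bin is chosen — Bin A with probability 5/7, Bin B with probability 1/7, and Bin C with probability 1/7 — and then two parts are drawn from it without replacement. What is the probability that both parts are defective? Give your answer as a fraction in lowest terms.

181/1078

From Bin A: P(both defective) = (4/10)(3/9) = 2/15.
From Bin B: P(both defective) = (5/8)(4/7) = 5/14.
From Bin C: P(both defective) = (5/12)(4/11) = 5/33.
Total probability = (5/7)(2/15) + (1/7)(5/14) + (1/7)(5/33) = 181/1078.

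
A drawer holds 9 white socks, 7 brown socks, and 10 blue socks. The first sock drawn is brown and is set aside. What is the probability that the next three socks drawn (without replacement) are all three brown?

1/115

After the first draw, 6 of the remaining 25 socks are brown.
P = 6/25 × 5/24 × 4/23 = 120/13800 = 1/115.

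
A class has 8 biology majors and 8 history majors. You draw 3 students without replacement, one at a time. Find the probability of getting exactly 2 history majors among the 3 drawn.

2/5

One ordering (history majors drawn first) has probability 8/16 × 7/15 × 8/14 = 448/3360 = 2/15.
There are C(3,2) = 3 such orderings, each equally likely, so P = 3 × 2/15 = 2/5.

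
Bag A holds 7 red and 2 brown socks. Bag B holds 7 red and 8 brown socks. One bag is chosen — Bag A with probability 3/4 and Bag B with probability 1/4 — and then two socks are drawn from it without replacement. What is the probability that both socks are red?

39/80

From Bag A: P(both red) = (7/9)(6/8) = 7/12.
From Bag B: P(both red) = (7/15)(6/14) = 1/5.
Total probability = (3/4)(7/12) + (1/4)(1/5) = 39/80.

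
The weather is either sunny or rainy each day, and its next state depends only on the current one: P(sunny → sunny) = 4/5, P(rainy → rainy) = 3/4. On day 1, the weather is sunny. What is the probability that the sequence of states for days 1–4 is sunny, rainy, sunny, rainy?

Day 1 is given. For each transition, use the conditional probability from the current state:
P(rainy | sunny) = 1/5; P(sunny | rainy) = 1/4; P(rainy | sunny) = 1/5.
P = 1/5 × 1/4 × 1/5 = 1/100.

1/100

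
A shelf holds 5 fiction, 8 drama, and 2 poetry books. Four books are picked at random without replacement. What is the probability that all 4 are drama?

P = 8/15 × 7/14 × 6/13 × 5/12 = 1680/32760 = 2/39.

2/39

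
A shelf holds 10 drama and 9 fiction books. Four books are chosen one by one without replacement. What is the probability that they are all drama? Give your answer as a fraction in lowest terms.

P = 10/19 × 9/18 × 8/17 × 7/16 = 5040/93024 = 35/646.

35/646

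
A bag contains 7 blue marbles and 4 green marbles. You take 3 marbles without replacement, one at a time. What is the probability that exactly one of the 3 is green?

28/55

One ordering (green drawn first) has probability 4/11 × 7/10 × 6/9 = 168/990 = 28/165.
There are C(3,1) = 3 such orderings, each equally likely, so P = 3 × 28/165 = 28/55.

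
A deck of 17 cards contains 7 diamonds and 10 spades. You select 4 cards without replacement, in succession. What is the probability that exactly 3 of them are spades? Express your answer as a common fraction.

One ordering (spades drawn first) has probability 10/17 × 9/16 × 8/15 × 7/14 = 5040/57120 = 3/34.
There are C(4,3) = 4 such orderings, each equally likely, so P = 4 × 3/34 = 6/17.

6/17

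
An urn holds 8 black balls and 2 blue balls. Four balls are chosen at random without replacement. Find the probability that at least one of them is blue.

2/3

P(no blue) = 8/10 × 7/9 × 6/8 × 5/7 = 1680/5040 = 1/3.
P(at least one) = 1 − 1/3 = 2/3.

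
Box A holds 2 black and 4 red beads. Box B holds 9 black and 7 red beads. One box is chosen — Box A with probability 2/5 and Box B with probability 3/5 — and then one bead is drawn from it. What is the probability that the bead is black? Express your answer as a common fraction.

113/240

From Box A: P(black) = 2/6.
From Box B: P(black) = 9/16.
Total probability = (2/5)(2/6) + (3/5)(9/16) = 113/240.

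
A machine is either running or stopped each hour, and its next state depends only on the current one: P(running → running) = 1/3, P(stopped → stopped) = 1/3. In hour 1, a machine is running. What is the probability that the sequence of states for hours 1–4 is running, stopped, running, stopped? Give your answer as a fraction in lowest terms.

Hour 1 is given. For each transition, use the conditional probability from the current state:
P(stopped | running) = 2/3; P(running | stopped) = 2/3; P(stopped | running) = 2/3.
P = 2/3 × 2/3 × 2/3 = 8/27.

8/27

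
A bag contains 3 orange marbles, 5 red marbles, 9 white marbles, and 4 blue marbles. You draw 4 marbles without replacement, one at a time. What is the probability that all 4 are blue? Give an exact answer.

1/5985

P(all blue) = 4/21 × 3/20 × 2/19 × 1/18 = 24/143640 = 1/5985.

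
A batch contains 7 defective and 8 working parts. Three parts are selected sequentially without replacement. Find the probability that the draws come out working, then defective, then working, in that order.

28/195

Chain rule:
P = 8/15 × 7/14 × 7/13 = 392/2730 = 28/195.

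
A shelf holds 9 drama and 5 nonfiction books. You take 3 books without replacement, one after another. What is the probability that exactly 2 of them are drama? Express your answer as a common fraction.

One ordering (drama drawn first) has probability 9/14 × 8/13 × 5/12 = 360/2184 = 15/91.
There are C(3,2) = 3 such orderings, each equally likely, so P = 3 × 15/91 = 45/91.

45/91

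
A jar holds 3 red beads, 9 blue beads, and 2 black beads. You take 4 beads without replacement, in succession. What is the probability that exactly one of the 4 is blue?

90/1001

One ordering (blue drawn first) has probability 9/14 × 5/13 × 4/12 × 3/11 = 540/24024 = 45/2002.
There are C(4,1) = 4 such orderings, each equally likely, so P = 4 × 45/2002 = 90/1001.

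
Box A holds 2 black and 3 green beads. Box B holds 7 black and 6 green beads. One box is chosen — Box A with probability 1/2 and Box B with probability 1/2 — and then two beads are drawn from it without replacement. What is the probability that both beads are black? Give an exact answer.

From Box A: P(both black) = (2/5)(1/4) = 1/10.
From Box B: P(both black) = (7/13)(6/12) = 7/26.
Total probability = (1/2)(1/10) + (1/2)(7/26) = 12/65.

12/65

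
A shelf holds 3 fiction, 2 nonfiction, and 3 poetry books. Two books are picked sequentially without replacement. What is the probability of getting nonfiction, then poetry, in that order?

Multiply the probability of each draw given the previous ones:
P = 2/8 × 3/7 = 6/56 = 3/28.

3/28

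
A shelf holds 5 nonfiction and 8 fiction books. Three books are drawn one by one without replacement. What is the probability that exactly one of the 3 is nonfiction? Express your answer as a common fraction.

One ordering (nonfiction drawn first) has probability 5/13 × 8/12 × 7/11 = 280/1716 = 70/429.
There are C(3,1) = 3 such orderings, each equally likely, so P = 3 × 70/429 = 70/143.

70/143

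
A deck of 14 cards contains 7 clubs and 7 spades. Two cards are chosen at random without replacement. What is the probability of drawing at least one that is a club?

10/13

P(no clubs) = 7/14 × 6/13 = 42/182 = 3/13.
P(at least one) = 1 − 3/13 = 10/13.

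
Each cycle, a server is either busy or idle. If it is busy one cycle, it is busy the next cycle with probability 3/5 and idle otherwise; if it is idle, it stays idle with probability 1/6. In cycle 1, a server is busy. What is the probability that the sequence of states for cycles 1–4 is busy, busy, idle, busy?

Cycle 1 is given. For each transition, use the conditional probability from the current state:
P(busy | busy) = 3/5; P(idle | busy) = 2/5; P(busy | idle) = 5/6.
P = 3/5 × 2/5 × 5/6 = 30/150 = 1/5.

1/5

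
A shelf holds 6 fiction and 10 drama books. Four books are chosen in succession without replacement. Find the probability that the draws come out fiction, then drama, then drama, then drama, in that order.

9/91

Each draw changes the counts, so multiply the conditional probabilities along the sequence:
P = 6/16 × 10/15 × 9/14 × 8/13 = 4320/43680 = 9/91.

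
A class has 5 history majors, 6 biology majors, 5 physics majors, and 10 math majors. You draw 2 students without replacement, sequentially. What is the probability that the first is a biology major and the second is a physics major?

3/65

Each draw changes the counts, so multiply the conditional probabilities along the sequence:
P = 6/26 × 5/25 = 30/650 = 3/65.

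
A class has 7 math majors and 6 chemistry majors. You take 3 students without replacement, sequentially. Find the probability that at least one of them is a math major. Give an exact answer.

133/143

P(no math majors) = 6/13 × 5/12 × 4/11 = 120/1716 = 10/143.
P(at least one) = 1 − 10/143 = 133/143.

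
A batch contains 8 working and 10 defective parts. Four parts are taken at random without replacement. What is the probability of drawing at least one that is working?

P(no working) = 10/18 × 9/17 × 8/16 × 7/15 = 5040/73440 = 7/102.
P(at least one) = 1 − 7/102 = 95/102.

95/102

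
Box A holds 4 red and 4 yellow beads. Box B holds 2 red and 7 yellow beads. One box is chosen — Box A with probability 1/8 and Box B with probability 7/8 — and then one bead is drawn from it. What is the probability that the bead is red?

37/144

From Box A: P(red) = 4/8.
From Box B: P(red) = 2/9.
Total probability = (1/8)(4/8) + (7/8)(2/9) = 37/144.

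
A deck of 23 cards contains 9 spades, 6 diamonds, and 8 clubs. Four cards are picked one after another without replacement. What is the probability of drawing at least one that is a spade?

P(no spades) = 14/23 × 13/22 × 12/21 × 11/20 = 24024/212520 = 13/115.
P(at least one) = 1 − 13/115 = 102/115.

102/115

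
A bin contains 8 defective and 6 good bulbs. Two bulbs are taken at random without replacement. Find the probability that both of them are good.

P(all good) = 6/14 × 5/13 = 30/182 = 15/91.

15/91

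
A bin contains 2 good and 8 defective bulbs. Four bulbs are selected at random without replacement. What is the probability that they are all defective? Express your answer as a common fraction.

1/3

P(every draw is defective) = 8/10 × 7/9 × 6/8 × 5/7 = 1680/5040 = 1/3.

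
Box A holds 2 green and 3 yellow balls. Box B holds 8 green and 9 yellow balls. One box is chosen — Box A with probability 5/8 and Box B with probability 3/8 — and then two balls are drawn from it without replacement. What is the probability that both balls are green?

From Box A: P(both green) = (2/5)(1/4) = 1/10.
From Box B: P(both green) = (8/17)(7/16) = 7/34.
Total probability = (5/8)(1/10) + (3/8)(7/34) = 19/136.

19/136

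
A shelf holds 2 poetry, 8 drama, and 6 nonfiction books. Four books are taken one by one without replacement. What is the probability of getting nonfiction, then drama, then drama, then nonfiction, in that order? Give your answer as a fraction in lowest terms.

Chain rule:
P = 6/16 × 8/15 × 7/14 × 5/13 = 1680/43680 = 1/26.

1/26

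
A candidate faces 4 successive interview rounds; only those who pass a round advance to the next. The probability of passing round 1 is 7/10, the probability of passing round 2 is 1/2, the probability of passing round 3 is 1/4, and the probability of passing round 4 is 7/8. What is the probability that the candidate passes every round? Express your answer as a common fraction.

49/640

The events are sequential, so multiply the conditional probabilities:
P = 7/10 × 1/2 × 1/4 × 7/8 = 49/640.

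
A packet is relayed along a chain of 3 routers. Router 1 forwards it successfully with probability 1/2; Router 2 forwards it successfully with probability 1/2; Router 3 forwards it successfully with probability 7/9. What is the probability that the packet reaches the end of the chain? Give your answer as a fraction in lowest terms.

Multiplying along the chain,
P = 1/2 × 1/2 × 7/9 = 7/36.

7/36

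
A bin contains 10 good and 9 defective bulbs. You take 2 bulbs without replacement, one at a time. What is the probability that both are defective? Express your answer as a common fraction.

P = 9/19 × 8/18 = 72/342 = 4/19.

4/19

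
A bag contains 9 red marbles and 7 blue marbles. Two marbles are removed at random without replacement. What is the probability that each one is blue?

P = 7/16 × 6/15 = 42/240 = 7/40.

7/40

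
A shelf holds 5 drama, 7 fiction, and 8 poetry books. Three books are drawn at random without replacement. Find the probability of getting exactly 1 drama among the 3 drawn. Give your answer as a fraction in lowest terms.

One ordering (drama drawn first) has probability 5/20 × 15/19 × 14/18 = 1050/6840 = 35/228.
There are C(3,1) = 3 such orderings, each equally likely, so P = 3 × 35/228 = 35/76.

35/76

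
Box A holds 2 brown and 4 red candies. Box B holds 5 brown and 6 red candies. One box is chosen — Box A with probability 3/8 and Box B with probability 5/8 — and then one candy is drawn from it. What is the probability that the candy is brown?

9/22

From Box A: P(brown) = 2/6.
From Box B: P(brown) = 5/11.
Total probability = (3/8)(2/6) + (5/8)(5/11) = 9/22.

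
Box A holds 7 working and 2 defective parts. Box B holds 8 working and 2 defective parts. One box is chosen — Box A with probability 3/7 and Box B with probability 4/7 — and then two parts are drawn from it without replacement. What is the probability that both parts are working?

109/180

From Box A: P(both working) = (7/9)(6/8) = 7/12.
From Box B: P(both working) = (8/10)(7/9) = 28/45.
Total probability = (3/7)(7/12) + (4/7)(28/45) = 109/180.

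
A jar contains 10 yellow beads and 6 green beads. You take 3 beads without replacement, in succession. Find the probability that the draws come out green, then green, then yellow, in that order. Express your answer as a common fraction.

5/56

Each draw changes the counts, so multiply the conditional probabilities along the sequence:
P = 6/16 × 5/15 × 10/14 = 300/3360 = 5/56.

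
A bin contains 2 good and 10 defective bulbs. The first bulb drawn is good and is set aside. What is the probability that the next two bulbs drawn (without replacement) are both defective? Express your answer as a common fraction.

9/11

After the first draw, 10 of the remaining 11 bulbs are defective.
P = 10/11 × 9/10 = 90/110 = 9/11.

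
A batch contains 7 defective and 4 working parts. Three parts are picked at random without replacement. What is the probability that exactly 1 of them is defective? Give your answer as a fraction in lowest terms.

14/55

One ordering (defective drawn first) has probability 7/11 × 4/10 × 3/9 = 84/990 = 14/165.
There are C(3,1) = 3 such orderings, each equally likely, so P = 3 × 14/165 = 14/55.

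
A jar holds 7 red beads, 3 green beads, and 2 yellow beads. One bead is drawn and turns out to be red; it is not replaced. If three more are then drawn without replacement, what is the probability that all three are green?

With the first bead removed, 3 green remain out of 11.
P = 3/11 × 2/10 × 1/9 = 6/990 = 1/165.

1/165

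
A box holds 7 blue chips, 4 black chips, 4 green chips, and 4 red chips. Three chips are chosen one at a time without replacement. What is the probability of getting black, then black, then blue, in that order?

Chain rule:
P = 4/19 × 3/18 × 7/17 = 84/5814 = 14/969.

14/969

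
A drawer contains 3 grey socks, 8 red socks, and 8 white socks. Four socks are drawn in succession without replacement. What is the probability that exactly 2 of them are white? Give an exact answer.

385/969

One ordering (white drawn first) has probability 8/19 × 7/18 × 11/17 × 10/16 = 6160/93024 = 385/5814.
There are C(4,2) = 6 such orderings, each equally likely, so P = 6 × 385/5814 = 385/969.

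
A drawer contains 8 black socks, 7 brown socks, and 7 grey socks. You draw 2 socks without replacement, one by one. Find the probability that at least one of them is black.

20/33

P(no black) = 14/22 × 13/21 = 182/462 = 13/33.
P(at least one) = 1 − 13/33 = 20/33.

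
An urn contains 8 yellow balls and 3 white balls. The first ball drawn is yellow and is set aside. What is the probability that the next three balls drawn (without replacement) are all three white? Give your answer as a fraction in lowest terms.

After the first draw, 3 of the remaining 10 balls are white.
P = 3/10 × 2/9 × 1/8 = 6/720 = 1/120.

1/120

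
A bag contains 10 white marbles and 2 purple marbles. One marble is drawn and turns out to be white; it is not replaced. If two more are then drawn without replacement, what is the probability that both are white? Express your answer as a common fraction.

After the first draw, 9 of the remaining 11 marbles are white.
P = 9/11 × 8/10 = 72/110 = 36/55.

36/55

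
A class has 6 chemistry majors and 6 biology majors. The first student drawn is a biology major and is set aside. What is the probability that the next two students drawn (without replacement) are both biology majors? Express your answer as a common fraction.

2/11

With the first student removed, 5 biology majors remain out of 11.
P = 5/11 × 4/10 = 20/110 = 2/11.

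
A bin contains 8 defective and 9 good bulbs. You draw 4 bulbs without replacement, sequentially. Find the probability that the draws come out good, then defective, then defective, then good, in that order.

Multiply the probability of each draw given the previous ones:
P = 9/17 × 8/16 × 7/15 × 8/14 = 4032/57120 = 6/85.

6/85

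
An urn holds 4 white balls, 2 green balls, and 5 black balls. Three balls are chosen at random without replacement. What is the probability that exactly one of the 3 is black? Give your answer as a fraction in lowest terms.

5/11

One ordering (black drawn first) has probability 5/11 × 6/10 × 5/9 = 150/990 = 5/33.
There are C(3,1) = 3 such orderings, each equally likely, so P = 3 × 5/33 = 5/11.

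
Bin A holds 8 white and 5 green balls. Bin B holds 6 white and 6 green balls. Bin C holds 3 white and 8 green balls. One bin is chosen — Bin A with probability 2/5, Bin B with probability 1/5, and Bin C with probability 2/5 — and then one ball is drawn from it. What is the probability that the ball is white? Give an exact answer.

From Bin A: P(white) = 8/13.
From Bin B: P(white) = 6/12.
From Bin C: P(white) = 3/11.
Total probability = (2/5)(8/13) + (1/5)(6/12) + (2/5)(3/11) = 651/1430.

651/1430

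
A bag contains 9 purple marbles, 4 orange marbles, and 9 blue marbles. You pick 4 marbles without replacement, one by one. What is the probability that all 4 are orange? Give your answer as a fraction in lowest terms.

P(all orange) = 4/22 × 3/21 × 2/20 × 1/19 = 24/175560 = 1/7315.

1/7315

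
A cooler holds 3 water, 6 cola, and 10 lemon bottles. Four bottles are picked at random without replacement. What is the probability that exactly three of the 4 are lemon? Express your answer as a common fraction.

90/323

One ordering (lemon drawn first) has probability 10/19 × 9/18 × 8/17 × 9/16 = 6480/93024 = 45/646.
There are C(4,3) = 4 such orderings, each equally likely, so P = 4 × 45/646 = 90/323.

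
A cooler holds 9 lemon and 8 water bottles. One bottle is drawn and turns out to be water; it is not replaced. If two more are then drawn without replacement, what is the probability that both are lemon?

3/10

After the first draw, 9 of the remaining 16 bottles are lemon.
P = 9/16 × 8/15 = 72/240 = 3/10.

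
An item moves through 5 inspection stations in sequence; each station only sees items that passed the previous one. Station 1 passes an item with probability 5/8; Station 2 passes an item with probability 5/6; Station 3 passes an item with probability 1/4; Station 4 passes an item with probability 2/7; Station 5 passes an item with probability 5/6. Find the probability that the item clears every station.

The events are sequential, so multiply the conditional probabilities:
P = 5/8 × 5/6 × 1/4 × 2/7 × 5/6 = 250/8064 = 125/4032.

125/4032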